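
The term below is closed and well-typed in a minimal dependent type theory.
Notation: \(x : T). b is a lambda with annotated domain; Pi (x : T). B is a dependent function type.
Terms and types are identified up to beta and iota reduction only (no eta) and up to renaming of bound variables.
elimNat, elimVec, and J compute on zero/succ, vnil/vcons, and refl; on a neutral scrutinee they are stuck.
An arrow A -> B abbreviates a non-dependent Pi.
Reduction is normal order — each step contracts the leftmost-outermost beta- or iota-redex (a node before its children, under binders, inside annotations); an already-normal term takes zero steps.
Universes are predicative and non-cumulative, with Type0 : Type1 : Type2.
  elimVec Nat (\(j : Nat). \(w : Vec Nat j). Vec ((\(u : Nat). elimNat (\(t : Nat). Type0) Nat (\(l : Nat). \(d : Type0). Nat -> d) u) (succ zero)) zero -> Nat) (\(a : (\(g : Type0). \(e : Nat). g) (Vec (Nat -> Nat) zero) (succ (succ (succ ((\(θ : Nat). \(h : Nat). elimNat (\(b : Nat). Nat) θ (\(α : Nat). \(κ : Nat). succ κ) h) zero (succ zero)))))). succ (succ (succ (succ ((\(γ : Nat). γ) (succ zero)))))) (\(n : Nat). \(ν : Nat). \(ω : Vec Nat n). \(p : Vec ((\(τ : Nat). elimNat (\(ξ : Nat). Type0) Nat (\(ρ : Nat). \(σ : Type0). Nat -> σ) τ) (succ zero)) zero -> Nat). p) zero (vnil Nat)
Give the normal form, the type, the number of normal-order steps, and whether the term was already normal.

reduced normal form:
  \(j : Vec (Nat -> Nat) zero). succ (succ (succ (succ (succ zero))))
the term's type:
  Vec (Nat -> Nat) zero -> Nat
steps to reach normal form (normal order): 4
started in normal form: no
first contracted redex: an elimVec iota-redex


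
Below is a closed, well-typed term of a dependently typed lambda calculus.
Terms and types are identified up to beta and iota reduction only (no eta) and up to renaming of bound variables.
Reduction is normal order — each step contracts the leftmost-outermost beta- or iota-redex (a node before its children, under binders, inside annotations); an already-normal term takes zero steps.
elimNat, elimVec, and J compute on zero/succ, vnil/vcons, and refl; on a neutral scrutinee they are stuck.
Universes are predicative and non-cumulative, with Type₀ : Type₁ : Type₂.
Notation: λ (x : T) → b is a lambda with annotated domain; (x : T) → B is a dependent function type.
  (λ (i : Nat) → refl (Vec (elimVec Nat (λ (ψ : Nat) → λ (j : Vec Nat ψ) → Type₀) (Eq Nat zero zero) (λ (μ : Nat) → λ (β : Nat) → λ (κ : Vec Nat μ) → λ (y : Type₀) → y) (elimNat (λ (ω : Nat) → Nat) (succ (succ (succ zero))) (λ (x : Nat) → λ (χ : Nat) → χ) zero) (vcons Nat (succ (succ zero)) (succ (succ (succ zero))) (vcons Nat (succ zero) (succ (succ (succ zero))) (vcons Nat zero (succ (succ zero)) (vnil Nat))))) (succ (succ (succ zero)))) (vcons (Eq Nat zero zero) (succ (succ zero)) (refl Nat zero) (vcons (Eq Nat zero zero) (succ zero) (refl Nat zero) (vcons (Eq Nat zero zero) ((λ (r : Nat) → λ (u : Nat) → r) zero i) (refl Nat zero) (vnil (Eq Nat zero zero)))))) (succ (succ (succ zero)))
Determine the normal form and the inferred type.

normal form:
  refl (Vec (Eq Nat zero zero) (succ (succ (succ zero)))) (vcons (Eq Nat zero zero) (succ (succ zero)) (refl Nat zero) (vcons (Eq Nat zero zero) (succ zero) (refl Nat zero) (vcons (Eq Nat zero zero) zero (refl Nat zero) (vnil (Eq Nat zero zero)))))
inferred type:
  Eq (Vec (Eq Nat zero zero) (succ (succ (succ zero)))) (vcons (Eq Nat zero zero) (succ (succ zero)) (refl Nat zero) (vcons (Eq Nat zero zero) (succ zero) (refl Nat zero) (vcons (Eq Nat zero zero) zero (refl Nat zero) (vnil (Eq Nat zero zero))))) (vcons (Eq Nat zero zero) (succ (succ zero)) (refl Nat zero) (vcons (Eq Nat zero zero) (succ zero) (refl Nat zero) (vcons (Eq Nat zero zero) zero (refl Nat zero) (vnil (Eq Nat zero zero)))))
observation: the leftmost-outermost redex is a beta-redex, and normalization takes 19 steps.


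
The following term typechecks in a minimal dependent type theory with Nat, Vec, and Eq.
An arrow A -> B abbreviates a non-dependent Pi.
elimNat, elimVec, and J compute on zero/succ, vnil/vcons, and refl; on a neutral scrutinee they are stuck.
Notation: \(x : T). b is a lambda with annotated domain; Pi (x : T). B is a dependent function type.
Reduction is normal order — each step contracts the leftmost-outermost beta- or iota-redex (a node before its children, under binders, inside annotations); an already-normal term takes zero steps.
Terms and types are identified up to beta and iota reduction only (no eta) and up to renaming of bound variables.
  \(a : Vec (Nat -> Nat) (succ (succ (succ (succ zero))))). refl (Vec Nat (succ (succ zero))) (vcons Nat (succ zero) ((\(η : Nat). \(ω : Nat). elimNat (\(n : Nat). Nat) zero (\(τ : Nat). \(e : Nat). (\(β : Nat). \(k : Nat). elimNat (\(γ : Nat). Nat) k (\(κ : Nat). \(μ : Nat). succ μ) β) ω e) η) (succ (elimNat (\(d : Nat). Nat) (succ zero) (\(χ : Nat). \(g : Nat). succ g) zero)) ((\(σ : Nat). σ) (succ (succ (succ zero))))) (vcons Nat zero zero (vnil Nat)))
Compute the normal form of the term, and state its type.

reduced normal form:
  \(a : Vec (Nat -> Nat) (succ (succ (succ (succ zero))))). refl (Vec Nat (succ (succ zero))) (vcons Nat (succ zero) (succ (succ (succ (succ (succ (succ zero)))))) (vcons Nat zero zero (vnil Nat)))
type:
  Vec (Nat -> Nat) (succ (succ (succ (succ zero)))) -> Eq (Vec Nat (succ (succ zero))) (vcons Nat (succ zero) (succ (succ (succ (succ (succ (succ zero)))))) (vcons Nat zero zero (vnil Nat))) (vcons Nat (succ zero) (succ (succ (succ (succ (succ (succ zero)))))) (vcons Nat zero zero (vnil Nat)))
observation: contracting a beta-redex first, the term normalizes in 36 steps.


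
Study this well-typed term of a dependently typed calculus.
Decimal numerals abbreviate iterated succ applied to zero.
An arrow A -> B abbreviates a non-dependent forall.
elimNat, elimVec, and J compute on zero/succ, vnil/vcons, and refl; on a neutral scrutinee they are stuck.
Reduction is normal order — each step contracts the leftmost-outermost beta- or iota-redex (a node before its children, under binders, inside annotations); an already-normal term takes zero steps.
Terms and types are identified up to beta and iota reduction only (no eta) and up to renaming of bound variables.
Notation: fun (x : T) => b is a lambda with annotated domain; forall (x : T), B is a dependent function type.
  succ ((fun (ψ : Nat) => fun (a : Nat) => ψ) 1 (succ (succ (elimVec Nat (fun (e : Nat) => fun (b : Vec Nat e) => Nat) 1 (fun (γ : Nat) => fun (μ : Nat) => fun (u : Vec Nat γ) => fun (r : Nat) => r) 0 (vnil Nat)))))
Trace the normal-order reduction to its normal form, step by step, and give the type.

reduction (normal order):
  succ ((fun (ψ : Nat) => fun (a : Nat) => ψ) 1 (succ (succ (elimVec Nat (fun (e : Nat) => fun (b : Vec Nat e) => Nat) 1 (fun (γ : Nat) => fun (μ : Nat) => fun (u : Vec Nat γ) => fun (r : Nat) => r) 0 (vnil Nat)))))
  ~> succ ((fun (ψ : Nat) => 1) (succ (succ (elimVec Nat (fun (a : Nat) => fun (e : Vec Nat a) => Nat) 1 (fun (b : Nat) => fun (γ : Nat) => fun (μ : Vec Nat b) => fun (u : Nat) => u) 0 (vnil Nat)))))
  ~> 2
the term's type:
  Nat


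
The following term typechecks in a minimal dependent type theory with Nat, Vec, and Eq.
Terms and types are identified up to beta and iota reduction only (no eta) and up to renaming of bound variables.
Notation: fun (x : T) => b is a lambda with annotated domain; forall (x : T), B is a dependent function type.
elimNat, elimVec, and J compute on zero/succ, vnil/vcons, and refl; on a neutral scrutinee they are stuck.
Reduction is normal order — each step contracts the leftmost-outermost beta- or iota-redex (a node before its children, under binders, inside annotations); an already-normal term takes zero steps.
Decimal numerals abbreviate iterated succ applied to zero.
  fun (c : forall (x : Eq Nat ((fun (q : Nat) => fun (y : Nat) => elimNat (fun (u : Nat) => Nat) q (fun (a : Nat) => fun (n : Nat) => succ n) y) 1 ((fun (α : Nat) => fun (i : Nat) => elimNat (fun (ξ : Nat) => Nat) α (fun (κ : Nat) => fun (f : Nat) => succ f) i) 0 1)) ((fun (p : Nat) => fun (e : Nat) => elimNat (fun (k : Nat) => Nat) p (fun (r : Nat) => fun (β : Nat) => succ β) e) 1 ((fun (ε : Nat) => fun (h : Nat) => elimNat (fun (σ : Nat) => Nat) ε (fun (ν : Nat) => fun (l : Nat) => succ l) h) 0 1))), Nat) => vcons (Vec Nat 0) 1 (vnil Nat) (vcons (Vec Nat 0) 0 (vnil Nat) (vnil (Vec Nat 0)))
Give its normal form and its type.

reduced normal form:
  fun (c : forall (x : Eq Nat 2 2), Nat) => vcons (Vec Nat 0) 1 (vnil Nat) (vcons (Vec Nat 0) 0 (vnil Nat) (vnil (Vec Nat 0)))
the term's type:
  forall (c : forall (x : Eq Nat 2 2), Nat), Vec (Vec Nat 0) 2


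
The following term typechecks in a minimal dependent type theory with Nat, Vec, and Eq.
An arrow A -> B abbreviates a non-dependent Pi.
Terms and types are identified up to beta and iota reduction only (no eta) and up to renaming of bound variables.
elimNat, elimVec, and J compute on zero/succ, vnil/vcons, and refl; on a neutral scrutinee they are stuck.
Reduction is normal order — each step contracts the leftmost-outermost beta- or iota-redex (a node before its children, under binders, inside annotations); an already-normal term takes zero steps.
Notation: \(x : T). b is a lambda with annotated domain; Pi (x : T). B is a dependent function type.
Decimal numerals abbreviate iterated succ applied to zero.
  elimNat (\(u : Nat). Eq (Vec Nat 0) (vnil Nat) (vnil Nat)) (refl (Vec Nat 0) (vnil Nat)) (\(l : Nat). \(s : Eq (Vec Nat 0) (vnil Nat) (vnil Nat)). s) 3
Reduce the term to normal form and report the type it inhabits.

resulting normal form:
  refl (Vec Nat 0) (vnil Nat)
type:
  Eq (Vec Nat 0) (vnil Nat) (vnil Nat)
observation: normalization takes exactly 10 steps under the normal-order strategy.


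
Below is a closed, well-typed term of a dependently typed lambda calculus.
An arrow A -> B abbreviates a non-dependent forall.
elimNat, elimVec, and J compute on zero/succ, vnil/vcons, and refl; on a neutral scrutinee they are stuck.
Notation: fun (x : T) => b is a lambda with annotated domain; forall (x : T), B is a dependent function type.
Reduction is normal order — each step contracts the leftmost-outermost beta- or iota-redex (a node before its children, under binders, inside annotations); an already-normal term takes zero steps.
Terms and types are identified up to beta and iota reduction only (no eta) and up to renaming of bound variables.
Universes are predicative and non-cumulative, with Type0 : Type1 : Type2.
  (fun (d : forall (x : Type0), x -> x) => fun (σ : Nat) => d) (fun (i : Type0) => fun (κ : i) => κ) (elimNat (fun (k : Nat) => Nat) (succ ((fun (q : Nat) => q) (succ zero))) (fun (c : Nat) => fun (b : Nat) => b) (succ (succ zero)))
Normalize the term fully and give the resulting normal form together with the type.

normal form:
  fun (d : Type0) => fun (x : d) => x
the term's type:
  forall (d : Type0), d -> d
observation: 2 normal-order steps separate the term from its normal form.


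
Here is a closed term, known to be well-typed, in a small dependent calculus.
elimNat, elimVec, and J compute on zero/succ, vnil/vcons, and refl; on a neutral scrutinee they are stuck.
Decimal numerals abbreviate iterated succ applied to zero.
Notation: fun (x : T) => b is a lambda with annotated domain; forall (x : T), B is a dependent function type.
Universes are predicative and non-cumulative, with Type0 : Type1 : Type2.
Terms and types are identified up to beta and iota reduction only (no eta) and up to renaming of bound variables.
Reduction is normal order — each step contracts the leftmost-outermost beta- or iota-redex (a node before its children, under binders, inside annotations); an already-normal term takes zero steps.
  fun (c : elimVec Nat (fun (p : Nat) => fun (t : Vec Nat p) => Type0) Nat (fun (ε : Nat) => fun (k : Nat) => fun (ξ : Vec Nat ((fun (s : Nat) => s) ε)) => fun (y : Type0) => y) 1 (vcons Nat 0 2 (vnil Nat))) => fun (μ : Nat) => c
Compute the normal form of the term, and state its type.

normal form:
  fun (c : Nat) => fun (p : Nat) => c
type:
  forall (c : Nat), forall (p : Nat), Nat


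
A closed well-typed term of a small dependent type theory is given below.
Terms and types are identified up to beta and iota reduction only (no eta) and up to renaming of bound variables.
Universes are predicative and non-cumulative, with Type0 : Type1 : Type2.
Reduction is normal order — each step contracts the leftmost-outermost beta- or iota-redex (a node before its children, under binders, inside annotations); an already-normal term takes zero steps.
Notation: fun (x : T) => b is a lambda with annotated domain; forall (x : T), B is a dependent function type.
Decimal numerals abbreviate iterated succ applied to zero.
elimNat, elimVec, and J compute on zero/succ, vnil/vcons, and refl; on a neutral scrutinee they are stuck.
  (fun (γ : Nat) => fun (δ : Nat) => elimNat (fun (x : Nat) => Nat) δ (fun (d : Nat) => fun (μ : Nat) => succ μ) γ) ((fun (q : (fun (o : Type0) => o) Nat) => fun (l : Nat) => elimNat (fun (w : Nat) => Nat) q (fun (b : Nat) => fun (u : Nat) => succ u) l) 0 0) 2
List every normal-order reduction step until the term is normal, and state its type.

normal-order reduction:
  (fun (γ : Nat) => fun (δ : Nat) => elimNat (fun (x : Nat) => Nat) δ (fun (d : Nat) => fun (μ : Nat) => succ μ) γ) ((fun (q : (fun (o : Type0) => o) Nat) => fun (l : Nat) => elimNat (fun (w : Nat) => Nat) q (fun (b : Nat) => fun (u : Nat) => succ u) l) 0 0) 2
  ~> (fun (γ : Nat) => elimNat (fun (δ : Nat) => Nat) γ (fun (x : Nat) => fun (d : Nat) => succ d) ((fun (μ : (fun (q : Type0) => q) Nat) => fun (o : Nat) => elimNat (fun (l : Nat) => Nat) μ (fun (w : Nat) => fun (b : Nat) => succ b) o) 0 0)) 2
  ~> elimNat (fun (γ : Nat) => Nat) 2 (fun (δ : Nat) => fun (x : Nat) => succ x) ((fun (d : (fun (μ : Type0) => μ) Nat) => fun (q : Nat) => elimNat (fun (o : Nat) => Nat) d (fun (l : Nat) => fun (w : Nat) => succ w) q) 0 0)
  ~> elimNat (fun (γ : Nat) => Nat) 2 (fun (δ : Nat) => fun (x : Nat) => succ x) ((fun (d : Nat) => elimNat (fun (μ : Nat) => Nat) 0 (fun (q : Nat) => fun (o : Nat) => succ o) d) 0)
  ~> elimNat (fun (γ : Nat) => Nat) 2 (fun (δ : Nat) => fun (x : Nat) => succ x) (elimNat (fun (d : Nat) => Nat) 0 (fun (μ : Nat) => fun (q : Nat) => succ q) 0)
  ~> elimNat (fun (γ : Nat) => Nat) 2 (fun (δ : Nat) => fun (x : Nat) => succ x) 0
  ~> 2
type:
  Nat


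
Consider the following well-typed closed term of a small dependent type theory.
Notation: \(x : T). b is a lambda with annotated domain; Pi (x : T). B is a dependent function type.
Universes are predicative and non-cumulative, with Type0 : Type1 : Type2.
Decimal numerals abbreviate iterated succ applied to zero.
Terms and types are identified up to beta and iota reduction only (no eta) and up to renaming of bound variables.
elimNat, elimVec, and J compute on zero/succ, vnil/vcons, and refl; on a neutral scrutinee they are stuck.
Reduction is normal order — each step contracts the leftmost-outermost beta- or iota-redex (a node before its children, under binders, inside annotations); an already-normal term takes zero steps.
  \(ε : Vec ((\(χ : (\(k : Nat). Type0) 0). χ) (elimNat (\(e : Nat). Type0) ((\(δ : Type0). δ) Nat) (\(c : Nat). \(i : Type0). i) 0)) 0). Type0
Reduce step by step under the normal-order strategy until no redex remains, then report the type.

reduction (normal order):
  \(ε : Vec ((\(χ : (\(k : Nat). Type0) 0). χ) (elimNat (\(e : Nat). Type0) ((\(δ : Type0). δ) Nat) (\(c : Nat). \(i : Type0). i) 0)) 0). Type0
  ~> \(ε : Vec (elimNat (\(χ : Nat). Type0) ((\(k : Type0). k) Nat) (\(e : Nat). \(δ : Type0). δ) 0) 0). Type0
  ~> \(ε : Vec ((\(χ : Type0). χ) Nat) 0). Type0
  ~> \(ε : Vec Nat 0). Type0
type:
  Pi (ε : Vec Nat 0). Type1


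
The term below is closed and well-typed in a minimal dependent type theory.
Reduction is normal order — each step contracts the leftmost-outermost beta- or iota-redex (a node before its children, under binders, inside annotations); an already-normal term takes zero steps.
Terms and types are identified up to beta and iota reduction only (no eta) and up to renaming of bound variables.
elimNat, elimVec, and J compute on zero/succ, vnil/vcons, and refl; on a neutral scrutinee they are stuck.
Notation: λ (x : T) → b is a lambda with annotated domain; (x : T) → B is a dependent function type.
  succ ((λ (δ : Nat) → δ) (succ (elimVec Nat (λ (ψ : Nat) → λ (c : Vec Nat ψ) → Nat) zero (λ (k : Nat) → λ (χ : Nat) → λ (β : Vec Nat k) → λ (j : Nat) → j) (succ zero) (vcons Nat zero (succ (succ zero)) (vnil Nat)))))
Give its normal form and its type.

reduced normal form:
  succ (succ zero)
inferred type:
  Nat
observation: the term reaches its normal form after 7 normal-order steps.


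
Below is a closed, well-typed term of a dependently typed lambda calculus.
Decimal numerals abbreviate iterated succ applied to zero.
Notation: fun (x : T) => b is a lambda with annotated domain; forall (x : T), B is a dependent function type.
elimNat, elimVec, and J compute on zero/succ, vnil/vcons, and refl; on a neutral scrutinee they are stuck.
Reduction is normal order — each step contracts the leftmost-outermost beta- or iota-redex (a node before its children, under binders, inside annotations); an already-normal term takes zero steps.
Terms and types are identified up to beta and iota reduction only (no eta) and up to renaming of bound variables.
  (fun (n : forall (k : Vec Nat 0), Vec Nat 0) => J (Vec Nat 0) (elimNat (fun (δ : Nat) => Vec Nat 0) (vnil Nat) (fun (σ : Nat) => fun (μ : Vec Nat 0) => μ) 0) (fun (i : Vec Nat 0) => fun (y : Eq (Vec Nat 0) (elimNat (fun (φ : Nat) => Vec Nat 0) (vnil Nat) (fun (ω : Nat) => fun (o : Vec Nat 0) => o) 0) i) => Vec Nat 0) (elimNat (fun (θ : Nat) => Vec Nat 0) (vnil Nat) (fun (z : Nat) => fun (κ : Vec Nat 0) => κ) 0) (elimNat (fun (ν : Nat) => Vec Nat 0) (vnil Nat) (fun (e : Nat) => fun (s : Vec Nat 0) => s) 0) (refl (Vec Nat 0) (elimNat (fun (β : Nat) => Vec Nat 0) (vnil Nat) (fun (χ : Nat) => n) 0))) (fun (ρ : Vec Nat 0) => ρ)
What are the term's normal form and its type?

resulting normal form:
  vnil Nat
the term's type:
  Vec Nat 0


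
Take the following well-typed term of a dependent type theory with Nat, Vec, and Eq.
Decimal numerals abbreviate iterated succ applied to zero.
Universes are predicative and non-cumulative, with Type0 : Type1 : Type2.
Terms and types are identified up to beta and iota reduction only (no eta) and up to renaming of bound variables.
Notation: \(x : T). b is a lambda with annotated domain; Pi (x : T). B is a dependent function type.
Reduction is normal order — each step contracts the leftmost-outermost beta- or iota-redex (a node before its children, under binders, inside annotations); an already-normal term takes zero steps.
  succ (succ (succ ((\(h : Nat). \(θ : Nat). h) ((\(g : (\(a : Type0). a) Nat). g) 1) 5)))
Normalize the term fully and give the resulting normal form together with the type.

normal form:
  4
type:
  Nat
observation: 3 normal-order steps normalize the term, beginning with a beta-redex.


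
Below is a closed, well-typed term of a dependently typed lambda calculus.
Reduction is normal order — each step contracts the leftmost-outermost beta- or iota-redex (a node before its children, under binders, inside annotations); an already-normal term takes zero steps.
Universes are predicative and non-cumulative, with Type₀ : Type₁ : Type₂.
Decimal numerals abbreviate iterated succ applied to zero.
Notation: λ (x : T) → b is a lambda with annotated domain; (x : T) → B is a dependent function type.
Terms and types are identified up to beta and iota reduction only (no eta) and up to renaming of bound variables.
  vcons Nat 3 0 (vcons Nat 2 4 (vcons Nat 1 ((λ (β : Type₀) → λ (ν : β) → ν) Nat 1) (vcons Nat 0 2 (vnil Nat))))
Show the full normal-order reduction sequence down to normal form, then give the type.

normal-order reduction sequence:
  vcons Nat 3 0 (vcons Nat 2 4 (vcons Nat 1 ((λ (β : Type₀) → λ (ν : β) → ν) Nat 1) (vcons Nat 0 2 (vnil Nat))))
  ~> vcons Nat 3 0 (vcons Nat 2 4 (vcons Nat 1 ((λ (β : Nat) → β) 1) (vcons Nat 0 2 (vnil Nat))))
  ~> vcons Nat 3 0 (vcons Nat 2 4 (vcons Nat 1 1 (vcons Nat 0 2 (vnil Nat))))
inferred type:
  Vec Nat 4


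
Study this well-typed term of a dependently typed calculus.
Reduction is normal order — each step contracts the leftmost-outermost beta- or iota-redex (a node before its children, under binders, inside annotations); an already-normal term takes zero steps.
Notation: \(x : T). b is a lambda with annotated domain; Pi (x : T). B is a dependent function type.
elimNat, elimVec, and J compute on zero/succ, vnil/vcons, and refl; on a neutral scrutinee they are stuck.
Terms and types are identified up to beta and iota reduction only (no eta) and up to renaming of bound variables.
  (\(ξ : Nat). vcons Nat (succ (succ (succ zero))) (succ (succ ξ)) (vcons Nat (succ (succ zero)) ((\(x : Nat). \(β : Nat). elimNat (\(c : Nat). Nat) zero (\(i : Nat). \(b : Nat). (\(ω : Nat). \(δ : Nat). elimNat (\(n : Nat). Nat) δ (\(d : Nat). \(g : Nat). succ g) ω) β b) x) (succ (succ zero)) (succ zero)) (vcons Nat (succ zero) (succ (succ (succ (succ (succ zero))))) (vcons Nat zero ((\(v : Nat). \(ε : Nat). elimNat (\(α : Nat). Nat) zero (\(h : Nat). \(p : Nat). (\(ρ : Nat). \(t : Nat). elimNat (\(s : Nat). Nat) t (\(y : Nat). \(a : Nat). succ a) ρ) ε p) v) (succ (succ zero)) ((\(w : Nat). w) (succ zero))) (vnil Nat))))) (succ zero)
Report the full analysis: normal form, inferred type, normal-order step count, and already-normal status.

resulting normal form:
  vcons Nat (succ (succ (succ zero))) (succ (succ (succ zero))) (vcons Nat (succ (succ zero)) (succ (succ zero)) (vcons Nat (succ zero) (succ (succ (succ (succ (succ zero))))) (vcons Nat zero (succ (succ zero)) (vnil Nat))))
inferred type:
  Vec Nat (succ (succ (succ (succ zero))))
reduction steps (normal order): 45
started in normal form: no
first redex: a beta-redex


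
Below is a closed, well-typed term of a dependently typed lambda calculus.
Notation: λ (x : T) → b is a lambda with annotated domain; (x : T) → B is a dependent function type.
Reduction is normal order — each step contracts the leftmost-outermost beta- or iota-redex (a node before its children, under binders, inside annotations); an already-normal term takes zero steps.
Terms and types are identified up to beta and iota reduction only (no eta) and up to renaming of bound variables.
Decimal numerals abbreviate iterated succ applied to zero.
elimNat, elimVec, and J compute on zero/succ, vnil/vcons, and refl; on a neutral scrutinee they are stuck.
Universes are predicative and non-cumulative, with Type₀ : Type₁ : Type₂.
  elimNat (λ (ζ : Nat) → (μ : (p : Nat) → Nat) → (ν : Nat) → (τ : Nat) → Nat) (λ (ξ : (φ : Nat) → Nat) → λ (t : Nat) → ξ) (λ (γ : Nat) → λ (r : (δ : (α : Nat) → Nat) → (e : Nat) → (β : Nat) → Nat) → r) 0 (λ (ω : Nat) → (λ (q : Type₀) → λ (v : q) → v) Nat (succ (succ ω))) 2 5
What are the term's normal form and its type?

normal form:
  7
the term's type:
  Nat
observation: 6 normal-order steps normalize the term, beginning with an elimNat iota-redex.


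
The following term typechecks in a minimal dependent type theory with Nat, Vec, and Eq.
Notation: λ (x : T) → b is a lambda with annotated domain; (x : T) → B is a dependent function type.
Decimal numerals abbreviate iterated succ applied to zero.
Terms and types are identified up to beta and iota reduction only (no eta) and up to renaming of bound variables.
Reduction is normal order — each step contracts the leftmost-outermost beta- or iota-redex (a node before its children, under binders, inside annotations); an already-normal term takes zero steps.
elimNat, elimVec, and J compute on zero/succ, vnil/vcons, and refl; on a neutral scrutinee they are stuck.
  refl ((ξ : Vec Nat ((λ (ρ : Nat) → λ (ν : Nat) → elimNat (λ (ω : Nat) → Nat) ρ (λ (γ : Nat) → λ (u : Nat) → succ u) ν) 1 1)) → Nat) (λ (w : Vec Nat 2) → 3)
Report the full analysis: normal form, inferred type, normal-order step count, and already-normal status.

reduced normal form:
  refl ((ξ : Vec Nat 2) → Nat) (λ (ρ : Vec Nat 2) → 3)
type:
  Eq ((ξ : Vec Nat 2) → Nat) (λ (ρ : Vec Nat 2) → 3) (λ (ν : Vec Nat 2) → 3)
normal-order step count: 6
term was already normal: no
first redex: a beta-redex


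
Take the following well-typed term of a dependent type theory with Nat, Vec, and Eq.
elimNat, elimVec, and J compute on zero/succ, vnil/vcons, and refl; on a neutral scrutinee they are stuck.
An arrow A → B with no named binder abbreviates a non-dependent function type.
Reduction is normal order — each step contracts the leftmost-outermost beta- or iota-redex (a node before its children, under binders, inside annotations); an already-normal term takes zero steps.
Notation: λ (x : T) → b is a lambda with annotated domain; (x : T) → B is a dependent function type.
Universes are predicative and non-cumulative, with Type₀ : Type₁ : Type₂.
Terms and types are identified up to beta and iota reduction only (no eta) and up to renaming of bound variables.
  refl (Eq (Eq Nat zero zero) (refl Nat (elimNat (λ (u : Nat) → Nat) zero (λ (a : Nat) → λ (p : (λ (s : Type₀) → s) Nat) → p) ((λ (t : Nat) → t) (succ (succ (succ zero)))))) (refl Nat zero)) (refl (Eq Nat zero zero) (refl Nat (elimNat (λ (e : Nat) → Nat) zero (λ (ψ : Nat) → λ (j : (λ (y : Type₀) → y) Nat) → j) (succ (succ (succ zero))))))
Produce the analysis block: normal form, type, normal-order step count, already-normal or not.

normal form:
  refl (Eq (Eq Nat zero zero) (refl Nat zero) (refl Nat zero)) (refl (Eq Nat zero zero) (refl Nat zero))
the term's type:
  Eq (Eq (Eq Nat zero zero) (refl Nat zero) (refl Nat zero)) (refl (Eq Nat zero zero) (refl Nat zero)) (refl (Eq Nat zero zero) (refl Nat zero))
reduction steps (normal order): 22
started in normal form: no
first contracted redex: a beta-redex


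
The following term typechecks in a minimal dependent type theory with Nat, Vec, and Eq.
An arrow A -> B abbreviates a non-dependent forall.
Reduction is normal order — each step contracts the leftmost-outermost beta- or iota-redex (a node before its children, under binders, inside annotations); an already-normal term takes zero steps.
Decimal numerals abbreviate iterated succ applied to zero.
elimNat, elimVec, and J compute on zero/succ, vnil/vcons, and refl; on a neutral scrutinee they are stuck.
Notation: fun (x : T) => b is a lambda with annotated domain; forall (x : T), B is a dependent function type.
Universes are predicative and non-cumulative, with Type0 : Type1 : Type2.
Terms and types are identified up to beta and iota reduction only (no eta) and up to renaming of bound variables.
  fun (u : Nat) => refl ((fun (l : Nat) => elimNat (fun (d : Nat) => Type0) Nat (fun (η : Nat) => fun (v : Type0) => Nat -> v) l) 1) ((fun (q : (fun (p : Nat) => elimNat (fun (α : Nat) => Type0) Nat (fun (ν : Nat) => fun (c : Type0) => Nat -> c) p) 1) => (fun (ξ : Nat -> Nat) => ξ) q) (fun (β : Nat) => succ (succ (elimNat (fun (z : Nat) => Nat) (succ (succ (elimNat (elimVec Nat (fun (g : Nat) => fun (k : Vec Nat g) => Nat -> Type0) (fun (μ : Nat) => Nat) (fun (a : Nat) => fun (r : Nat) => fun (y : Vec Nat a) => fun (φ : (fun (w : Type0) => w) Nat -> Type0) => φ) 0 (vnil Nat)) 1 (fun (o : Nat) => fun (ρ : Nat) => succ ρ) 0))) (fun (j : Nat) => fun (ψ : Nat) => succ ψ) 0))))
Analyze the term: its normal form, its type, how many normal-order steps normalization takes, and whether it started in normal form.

resulting normal form:
  fun (u : Nat) => refl (Nat -> Nat) (fun (l : Nat) => 5)
type:
  Nat -> Eq (Nat -> Nat) (fun (u : Nat) => 5) (fun (l : Nat) => 5)
steps to reach normal form (normal order): 9
started in normal form: no
first redex: a beta-redex


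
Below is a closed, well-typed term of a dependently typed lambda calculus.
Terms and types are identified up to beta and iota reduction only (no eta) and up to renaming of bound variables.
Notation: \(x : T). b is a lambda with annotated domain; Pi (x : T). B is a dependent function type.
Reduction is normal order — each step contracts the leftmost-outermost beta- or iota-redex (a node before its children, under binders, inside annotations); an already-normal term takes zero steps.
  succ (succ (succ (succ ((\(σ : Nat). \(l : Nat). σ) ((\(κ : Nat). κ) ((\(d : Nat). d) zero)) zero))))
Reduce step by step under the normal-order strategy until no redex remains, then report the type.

normal-order reduction sequence:
  succ (succ (succ (succ ((\(σ : Nat). \(l : Nat). σ) ((\(κ : Nat). κ) ((\(d : Nat). d) zero)) zero))))
  ~> succ (succ (succ (succ ((\(σ : Nat). (\(l : Nat). l) ((\(κ : Nat). κ) zero)) zero))))
  ~> succ (succ (succ (succ ((\(σ : Nat). σ) ((\(l : Nat). l) zero)))))
  ~> succ (succ (succ (succ ((\(σ : Nat). σ) zero))))
  ~> succ (succ (succ (succ zero)))
inferred type:
  Nat


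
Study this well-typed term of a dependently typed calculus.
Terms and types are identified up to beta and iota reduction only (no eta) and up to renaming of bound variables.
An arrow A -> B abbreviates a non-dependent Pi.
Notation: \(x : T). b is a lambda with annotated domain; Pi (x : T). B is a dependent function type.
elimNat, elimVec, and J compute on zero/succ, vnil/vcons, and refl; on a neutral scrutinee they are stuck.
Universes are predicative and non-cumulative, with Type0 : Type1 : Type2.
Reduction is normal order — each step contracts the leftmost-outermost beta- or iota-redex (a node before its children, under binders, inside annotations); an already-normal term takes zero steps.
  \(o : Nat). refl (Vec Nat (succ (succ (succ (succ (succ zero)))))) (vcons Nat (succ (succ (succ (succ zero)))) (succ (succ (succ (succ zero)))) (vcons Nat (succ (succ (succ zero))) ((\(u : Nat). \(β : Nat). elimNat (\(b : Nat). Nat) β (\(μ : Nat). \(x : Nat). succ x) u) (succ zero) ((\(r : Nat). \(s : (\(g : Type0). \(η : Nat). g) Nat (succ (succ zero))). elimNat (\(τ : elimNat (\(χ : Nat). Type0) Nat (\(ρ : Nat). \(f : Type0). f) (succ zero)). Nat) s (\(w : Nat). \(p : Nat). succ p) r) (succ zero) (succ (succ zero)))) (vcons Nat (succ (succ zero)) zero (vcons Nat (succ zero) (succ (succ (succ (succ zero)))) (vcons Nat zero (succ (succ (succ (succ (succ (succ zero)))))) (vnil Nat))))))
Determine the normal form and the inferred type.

resulting normal form:
  \(o : Nat). refl (Vec Nat (succ (succ (succ (succ (succ zero)))))) (vcons Nat (succ (succ (succ (succ zero)))) (succ (succ (succ (succ zero)))) (vcons Nat (succ (succ (succ zero))) (succ (succ (succ (succ zero)))) (vcons Nat (succ (succ zero)) zero (vcons Nat (succ zero) (succ (succ (succ (succ zero)))) (vcons Nat zero (succ (succ (succ (succ (succ (succ zero)))))) (vnil Nat))))))
inferred type:
  Nat -> Eq (Vec Nat (succ (succ (succ (succ (succ zero)))))) (vcons Nat (succ (succ (succ (succ zero)))) (succ (succ (succ (succ zero)))) (vcons Nat (succ (succ (succ zero))) (succ (succ (succ (succ zero)))) (vcons Nat (succ (succ zero)) zero (vcons Nat (succ zero) (succ (succ (succ (succ zero)))) (vcons Nat zero (succ (succ (succ (succ (succ (succ zero)))))) (vnil Nat)))))) (vcons Nat (succ (succ (succ (succ zero)))) (succ (succ (succ (succ zero)))) (vcons Nat (succ (succ (succ zero))) (succ (succ (succ (succ zero)))) (vcons Nat (succ (succ zero)) zero (vcons Nat (succ zero) (succ (succ (succ (succ zero)))) (vcons Nat zero (succ (succ (succ (succ (succ (succ zero)))))) (vnil Nat))))))


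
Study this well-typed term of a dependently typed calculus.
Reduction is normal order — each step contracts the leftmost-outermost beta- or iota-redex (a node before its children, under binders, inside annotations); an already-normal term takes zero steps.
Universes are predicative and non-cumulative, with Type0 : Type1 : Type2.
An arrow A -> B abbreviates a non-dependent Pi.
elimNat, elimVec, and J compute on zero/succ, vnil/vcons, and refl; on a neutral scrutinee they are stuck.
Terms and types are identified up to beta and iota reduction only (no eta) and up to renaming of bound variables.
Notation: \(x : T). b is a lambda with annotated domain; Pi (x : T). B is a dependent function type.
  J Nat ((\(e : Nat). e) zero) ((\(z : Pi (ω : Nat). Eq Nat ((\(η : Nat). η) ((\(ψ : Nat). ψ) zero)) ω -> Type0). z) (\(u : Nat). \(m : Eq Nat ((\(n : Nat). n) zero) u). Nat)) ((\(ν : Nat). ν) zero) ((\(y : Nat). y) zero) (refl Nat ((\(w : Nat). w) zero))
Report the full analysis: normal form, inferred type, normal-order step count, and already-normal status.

reduced normal form:
  zero
the term's type:
  Nat
steps to reach normal form (normal order): 2
started in normal form: no
first contracted redex: a J iota-redex


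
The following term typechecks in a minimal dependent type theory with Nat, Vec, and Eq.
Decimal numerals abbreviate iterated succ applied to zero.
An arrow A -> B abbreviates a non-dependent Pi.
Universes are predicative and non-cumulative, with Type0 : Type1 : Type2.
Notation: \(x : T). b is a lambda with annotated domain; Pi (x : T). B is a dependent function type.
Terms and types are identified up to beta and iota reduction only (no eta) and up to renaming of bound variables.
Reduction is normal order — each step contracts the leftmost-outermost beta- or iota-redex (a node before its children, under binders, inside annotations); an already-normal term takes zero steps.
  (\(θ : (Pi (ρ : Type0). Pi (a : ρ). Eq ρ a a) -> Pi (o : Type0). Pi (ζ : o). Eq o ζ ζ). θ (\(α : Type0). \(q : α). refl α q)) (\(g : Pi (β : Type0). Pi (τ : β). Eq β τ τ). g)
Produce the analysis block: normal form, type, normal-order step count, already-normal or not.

resulting normal form:
  \(θ : Type0). \(ρ : θ). refl θ ρ
type:
  Pi (θ : Type0). Pi (ρ : θ). Eq θ ρ ρ
reduction steps (normal order): 2
term was already normal: no
first redex: a beta-redex


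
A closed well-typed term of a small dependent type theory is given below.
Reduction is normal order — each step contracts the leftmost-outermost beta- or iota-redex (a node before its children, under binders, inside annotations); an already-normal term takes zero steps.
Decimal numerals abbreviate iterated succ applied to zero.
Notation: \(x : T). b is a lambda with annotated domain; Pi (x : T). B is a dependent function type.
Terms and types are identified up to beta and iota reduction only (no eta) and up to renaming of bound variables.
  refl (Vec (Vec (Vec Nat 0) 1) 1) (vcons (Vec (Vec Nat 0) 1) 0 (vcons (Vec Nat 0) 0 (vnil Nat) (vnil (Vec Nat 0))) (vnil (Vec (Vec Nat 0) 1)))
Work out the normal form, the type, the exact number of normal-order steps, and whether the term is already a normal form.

normal form:
  refl (Vec (Vec (Vec Nat 0) 1) 1) (vcons (Vec (Vec Nat 0) 1) 0 (vcons (Vec Nat 0) 0 (vnil Nat) (vnil (Vec Nat 0))) (vnil (Vec (Vec Nat 0) 1)))
the term's type:
  Eq (Vec (Vec (Vec Nat 0) 1) 1) (vcons (Vec (Vec Nat 0) 1) 0 (vcons (Vec Nat 0) 0 (vnil Nat) (vnil (Vec Nat 0))) (vnil (Vec (Vec Nat 0) 1))) (vcons (Vec (Vec Nat 0) 1) 0 (vcons (Vec Nat 0) 0 (vnil Nat) (vnil (Vec Nat 0))) (vnil (Vec (Vec Nat 0) 1)))
normal-order step count: 0
started in normal form: yes


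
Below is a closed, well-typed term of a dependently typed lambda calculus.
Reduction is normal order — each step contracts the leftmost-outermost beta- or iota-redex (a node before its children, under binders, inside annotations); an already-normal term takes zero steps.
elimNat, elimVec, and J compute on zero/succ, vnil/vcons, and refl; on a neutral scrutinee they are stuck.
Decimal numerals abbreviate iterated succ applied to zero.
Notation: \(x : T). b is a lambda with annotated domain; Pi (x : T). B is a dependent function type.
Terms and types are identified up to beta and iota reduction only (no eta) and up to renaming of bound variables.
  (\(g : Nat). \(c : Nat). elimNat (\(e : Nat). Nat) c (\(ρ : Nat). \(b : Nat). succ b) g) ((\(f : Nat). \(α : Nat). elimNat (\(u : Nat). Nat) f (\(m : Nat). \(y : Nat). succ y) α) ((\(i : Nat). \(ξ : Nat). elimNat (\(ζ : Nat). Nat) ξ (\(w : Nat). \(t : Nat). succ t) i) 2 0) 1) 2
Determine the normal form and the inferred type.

reduced normal form:
  5
the term's type:
  Nat
observation: normalization takes exactly 27 steps under the normal-order strategy.


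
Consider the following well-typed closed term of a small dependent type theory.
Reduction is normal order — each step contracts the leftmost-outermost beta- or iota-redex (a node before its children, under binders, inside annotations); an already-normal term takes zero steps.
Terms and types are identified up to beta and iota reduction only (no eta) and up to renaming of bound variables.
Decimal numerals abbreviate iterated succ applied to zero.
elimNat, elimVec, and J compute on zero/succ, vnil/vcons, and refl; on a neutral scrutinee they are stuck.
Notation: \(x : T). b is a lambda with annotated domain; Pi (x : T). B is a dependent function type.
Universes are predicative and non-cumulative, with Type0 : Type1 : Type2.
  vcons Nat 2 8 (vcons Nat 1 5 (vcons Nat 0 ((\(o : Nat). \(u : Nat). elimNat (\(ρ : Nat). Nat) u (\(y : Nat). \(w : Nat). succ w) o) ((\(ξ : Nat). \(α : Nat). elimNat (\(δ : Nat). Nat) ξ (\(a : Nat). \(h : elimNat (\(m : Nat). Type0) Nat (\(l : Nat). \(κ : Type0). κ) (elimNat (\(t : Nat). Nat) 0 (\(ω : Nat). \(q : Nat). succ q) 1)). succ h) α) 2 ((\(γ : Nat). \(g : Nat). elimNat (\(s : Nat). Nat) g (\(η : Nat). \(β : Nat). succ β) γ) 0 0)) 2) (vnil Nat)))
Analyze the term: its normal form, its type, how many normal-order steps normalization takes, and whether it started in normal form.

reduced normal form:
  vcons Nat 2 8 (vcons Nat 1 5 (vcons Nat 0 4 (vnil Nat)))
inferred type:
  Vec Nat 3
steps to reach normal form (normal order): 23
already normal: no
first redex: a beta-redex


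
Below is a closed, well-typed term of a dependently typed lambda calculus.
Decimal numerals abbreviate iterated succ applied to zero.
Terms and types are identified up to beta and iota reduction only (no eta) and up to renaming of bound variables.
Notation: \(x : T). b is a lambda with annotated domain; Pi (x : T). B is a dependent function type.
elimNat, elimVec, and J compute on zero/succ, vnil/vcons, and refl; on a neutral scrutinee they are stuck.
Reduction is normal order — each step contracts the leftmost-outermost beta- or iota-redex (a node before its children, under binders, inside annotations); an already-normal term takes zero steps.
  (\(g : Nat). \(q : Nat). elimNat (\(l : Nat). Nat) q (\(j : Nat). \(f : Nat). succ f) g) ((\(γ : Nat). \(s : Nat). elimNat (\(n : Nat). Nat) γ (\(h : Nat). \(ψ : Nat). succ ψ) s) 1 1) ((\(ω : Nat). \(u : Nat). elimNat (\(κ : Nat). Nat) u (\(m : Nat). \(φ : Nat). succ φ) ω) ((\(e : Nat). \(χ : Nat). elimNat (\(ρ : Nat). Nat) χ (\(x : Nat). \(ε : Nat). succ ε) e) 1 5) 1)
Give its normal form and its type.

resulting normal form:
  9
type:
  Nat


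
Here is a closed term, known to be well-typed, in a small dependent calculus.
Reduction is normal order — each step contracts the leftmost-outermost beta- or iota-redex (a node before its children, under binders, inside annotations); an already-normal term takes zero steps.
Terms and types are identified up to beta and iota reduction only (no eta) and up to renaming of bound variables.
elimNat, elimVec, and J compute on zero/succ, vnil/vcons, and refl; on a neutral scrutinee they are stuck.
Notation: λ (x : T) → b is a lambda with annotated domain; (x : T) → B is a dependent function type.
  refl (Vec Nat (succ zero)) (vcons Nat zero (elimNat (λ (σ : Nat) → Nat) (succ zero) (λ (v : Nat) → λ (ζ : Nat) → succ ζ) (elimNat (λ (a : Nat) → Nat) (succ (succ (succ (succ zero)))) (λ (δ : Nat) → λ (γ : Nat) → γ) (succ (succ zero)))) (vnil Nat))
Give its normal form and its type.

resulting normal form:
  refl (Vec Nat (succ zero)) (vcons Nat zero (succ (succ (succ (succ (succ zero))))) (vnil Nat))
the term's type:
  Eq (Vec Nat (succ zero)) (vcons Nat zero (succ (succ (succ (succ (succ zero))))) (vnil Nat)) (vcons Nat zero (succ (succ (succ (succ (succ zero))))) (vnil Nat))
observation: 20 normal-order steps separate the term from its normal form.
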